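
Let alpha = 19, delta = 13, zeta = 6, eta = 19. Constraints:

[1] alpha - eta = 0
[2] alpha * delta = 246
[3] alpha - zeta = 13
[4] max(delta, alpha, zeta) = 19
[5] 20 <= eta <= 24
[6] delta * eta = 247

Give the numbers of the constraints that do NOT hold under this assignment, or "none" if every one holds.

[1] alpha - eta = 19 - 19 = 0  holds
[2] alpha * delta = 19 * 13 = 247, not 246  fails
[3] alpha - zeta = 19 - 6 = 13  holds
[4] max(13, 19, 6) = 19  holds
[5] eta = 19 is outside [20, 24]  fails
[6] delta * eta = 13 * 19 = 247  holds

No — constraints 2 and 5 are not satisfied.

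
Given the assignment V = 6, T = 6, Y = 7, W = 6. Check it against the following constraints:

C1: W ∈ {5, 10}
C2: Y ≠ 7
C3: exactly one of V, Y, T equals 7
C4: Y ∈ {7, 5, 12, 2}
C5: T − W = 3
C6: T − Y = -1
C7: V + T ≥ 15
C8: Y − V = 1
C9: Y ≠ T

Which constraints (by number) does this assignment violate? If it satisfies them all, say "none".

C1: W = 6 is not in {5, 10} — violated.
C2: Y = 7, but 7 is required to differ — violated.
C3: V=6, Y=7, T=6; 1 of them equals 7 — OK.
C4: Y = 7 is in {7, 5, 12, 2} — OK.
C5: T − W = 6 − 6 = 0, not 3 — violated.
C6: T − Y = 6 − 7 = -1 — OK.
C7: V + T = 6 + 6 = 12; 12 < 15, bound 15 not met — violated.
C8: Y − V = 7 − 6 = 1 — OK.
C9: Y = 7, T = 6; distinct — OK.

Constraints 1, 2, 5, 7 do not hold.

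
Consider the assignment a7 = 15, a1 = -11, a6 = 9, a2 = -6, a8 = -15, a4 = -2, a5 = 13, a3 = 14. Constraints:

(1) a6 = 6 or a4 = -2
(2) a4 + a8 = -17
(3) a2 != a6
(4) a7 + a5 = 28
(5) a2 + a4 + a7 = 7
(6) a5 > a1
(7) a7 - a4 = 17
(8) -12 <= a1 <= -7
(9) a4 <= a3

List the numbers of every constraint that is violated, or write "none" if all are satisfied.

None — every constraint holds.

(1) a6 = 9 ≠ 6, but a4 = -2 = -2 (second disjunct) — satisfied.
(2) a4 + a8 = -2 + (-15) = -17 — satisfied.
(3) a2 = -6, a6 = 9; distinct — satisfied.
(4) a7 + a5 = 15 + 13 = 28 — satisfied.
(5) a2 + a4 + a7 = -6 + (-2) + 15 = 7 — satisfied.
(6) a5 = 13, a1 = -11; 13 > -11 — satisfied.
(7) a7 - a4 = 15 - (-2) = 17 — satisfied.
(8) a1 = -11 lies in [-12, -7] — satisfied.
(9) a4 = -2, a3 = 14; -2 ≤ 14 — satisfied.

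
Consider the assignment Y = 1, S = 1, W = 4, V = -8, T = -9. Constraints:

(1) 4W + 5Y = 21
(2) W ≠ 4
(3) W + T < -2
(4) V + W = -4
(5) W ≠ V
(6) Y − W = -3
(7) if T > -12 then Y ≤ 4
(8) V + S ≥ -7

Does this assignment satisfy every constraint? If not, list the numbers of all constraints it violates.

The assignment fails constraint 2.

(1) 4W + 5Y = 4(4) + 5(1) = 21  yes
(2) W = 4, but 4 is required to differ  no
(3) W + T = 4 + (-9) = -5; -5 < -2  yes
(4) V + W = -8 + 4 = -4  yes
(5) W = 4, V = -8; distinct  yes
(6) Y − W = 1 − 4 = -3  yes
(7) T = -9 > -12, so we need Y ≤ 4; Y = 1 ≤ 4  yes
(8) V + S = -8 + 1 = -7; -7 ≥ -7  yes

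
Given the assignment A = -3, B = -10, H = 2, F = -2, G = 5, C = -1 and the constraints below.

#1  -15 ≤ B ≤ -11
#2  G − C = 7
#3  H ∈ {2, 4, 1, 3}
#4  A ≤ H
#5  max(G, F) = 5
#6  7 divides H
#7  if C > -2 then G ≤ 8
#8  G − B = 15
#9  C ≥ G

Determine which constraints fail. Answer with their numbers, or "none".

#1 B = -10 is outside [-15, -11]  ✗
#2 G − C = 5 − (-1) = 6, not 7  ✗
#3 H = 2 is in {2, 4, 1, 3}  ✓
#4 A = -3, H = 2; -3 ≤ 2  ✓
#5 max(5, -2) = 5  ✓
#6 2 = 7×0 + 2, so 7 does not divide 2  ✗
#7 C = -1 > -2, so we need G ≤ 8; G = 5 ≤ 8  ✓
#8 G − B = 5 − (-10) = 15  ✓
#9 C = -1, G = 5; -1 < 5 (want ≥)  ✗

The assignment fails constraints 1, 2, 6, and 9.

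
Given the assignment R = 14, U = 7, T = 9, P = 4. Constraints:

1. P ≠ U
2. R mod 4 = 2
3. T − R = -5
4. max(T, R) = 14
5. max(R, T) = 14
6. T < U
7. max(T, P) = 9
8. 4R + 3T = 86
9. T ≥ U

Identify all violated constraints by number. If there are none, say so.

Violated: 6 and 8.

1. P = 4, U = 7; distinct — OK.
2. 14 mod 4 = 2 — OK.
3. T − R = 9 − 14 = -5 — OK.
4. max(9, 14) = 14 — OK.
5. max(14, 9) = 14 — OK.
6. T = 9, U = 7; 9 ≥ 7 (want <) — violated.
7. max(9, 4) = 9 — OK.
8. 4R + 3T = 4(14) + 3(9) = 83, not 86 — violated.
9. T = 9, U = 7; 9 ≥ 7 — OK.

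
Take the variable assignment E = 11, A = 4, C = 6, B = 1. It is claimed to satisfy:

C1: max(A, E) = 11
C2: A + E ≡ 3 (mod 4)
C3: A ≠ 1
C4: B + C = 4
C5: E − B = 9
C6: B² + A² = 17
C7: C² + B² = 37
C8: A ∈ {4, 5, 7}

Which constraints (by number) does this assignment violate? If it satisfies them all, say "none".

No — constraints 4 and 5 are not satisfied.

C1: max(4, 11) = 11 — holds.
C2: A + E = 15; 15 mod 4 = 3 — holds.
C3: A = 4, and 4 ≠ 1 — holds.
C4: B + C = 1 + 6 = 7, not 4 — fails.
C5: E − B = 11 − 1 = 10, not 9 — fails.
C6: B² + A² = 1² + 4² = 1 + 16 = 17 — holds.
C7: C² + B² = 6² + 1² = 36 + 1 = 37 — holds.
C8: A = 4 is in {4, 5, 7} — holds.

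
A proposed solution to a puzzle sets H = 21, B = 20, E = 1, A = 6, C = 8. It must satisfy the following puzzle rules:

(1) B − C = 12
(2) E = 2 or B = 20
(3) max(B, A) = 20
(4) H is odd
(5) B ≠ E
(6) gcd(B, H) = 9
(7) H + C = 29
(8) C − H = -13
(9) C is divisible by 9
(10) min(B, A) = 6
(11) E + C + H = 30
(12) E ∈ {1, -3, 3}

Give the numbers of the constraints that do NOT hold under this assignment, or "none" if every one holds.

Constraints 6, 9 do not hold.

(1) B − C = 20 − 8 = 12 — OK.
(2) E = 1 ≠ 2, but B = 20 = 20 (second disjunct) — OK.
(3) max(20, 6) = 20 — OK.
(4) H = 21 is odd — OK.
(5) B = 20, E = 1; distinct — OK.
(6) gcd(20, 21) = 1, not 9 — violated.
(7) H + C = 21 + 8 = 29 — OK.
(8) C − H = 8 − 21 = -13 — OK.
(9) 8 = 9×0 + 8, so 9 does not divide 8 — violated.
(10) min(20, 6) = 6 — OK.
(11) E + C + H = 1 + 8 + 21 = 30 — OK.
(12) E = 1 is in {1, -3, 3} — OK.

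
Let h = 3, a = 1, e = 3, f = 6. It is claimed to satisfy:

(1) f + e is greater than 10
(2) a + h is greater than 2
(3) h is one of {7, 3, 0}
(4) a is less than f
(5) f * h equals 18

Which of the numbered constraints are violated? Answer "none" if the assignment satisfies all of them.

(1) f + e = 6 + 3 = 9; 9 ≤ 10, bound 10 not met — does not hold.
(2) a + h = 1 + 3 = 4; 4 > 2 — holds.
(3) h = 3 is in {7, 3, 0} — holds.
(4) a = 1, f = 6; 1 < 6 — holds.
(5) f * h = 6 * 3 = 18 — holds.

Constraint 1 does not hold.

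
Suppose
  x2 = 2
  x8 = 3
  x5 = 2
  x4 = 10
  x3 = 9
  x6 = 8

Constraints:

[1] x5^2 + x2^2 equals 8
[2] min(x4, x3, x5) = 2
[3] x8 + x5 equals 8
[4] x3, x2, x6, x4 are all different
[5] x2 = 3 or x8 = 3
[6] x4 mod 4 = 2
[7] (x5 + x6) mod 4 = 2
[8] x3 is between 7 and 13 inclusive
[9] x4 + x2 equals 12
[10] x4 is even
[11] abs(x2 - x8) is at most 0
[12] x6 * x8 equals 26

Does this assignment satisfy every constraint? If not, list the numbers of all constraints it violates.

The assignment fails constraints 3, 11, 12.

[1] x5^2 + x2^2 = 2^2 + 2^2 = 4 + 4 = 8 — holds.
[2] min(10, 9, 2) = 2 — holds.
[3] x8 + x5 = 3 + 2 = 5, not 8 — fails.
[4] values 9, 2, 8, 10 are pairwise distinct — holds.
[5] x2 = 2 ≠ 3, but x8 = 3 = 3 (second disjunct) — holds.
[6] 10 mod 4 = 2 — holds.
[7] x5 + x6 = 10; 10 mod 4 = 2 — holds.
[8] x3 = 9 lies in [7, 13] — holds.
[9] x4 + x2 = 10 + 2 = 12 — holds.
[10] x4 = 10 is even — holds.
[11] abs(2 - 3) = 1; 1 > 0, exceeds bound 0 — fails.
[12] x6 * x8 = 8 * 3 = 24, not 26 — fails.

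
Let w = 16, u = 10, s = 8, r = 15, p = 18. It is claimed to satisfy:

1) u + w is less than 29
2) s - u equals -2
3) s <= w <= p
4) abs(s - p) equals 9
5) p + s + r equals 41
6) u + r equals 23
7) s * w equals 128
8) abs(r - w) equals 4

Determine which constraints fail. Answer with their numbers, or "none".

1) u + w = 10 + 16 = 26; 26 < 29 — holds.
2) s - u = 8 - 10 = -2 — holds.
3) values 8 <= 16 <= 18 — holds.
4) abs(8 - 18) = 10, not 9 — fails.
5) p + s + r = 18 + 8 + 15 = 41 — holds.
6) u + r = 10 + 15 = 25, not 23 — fails.
7) s * w = 8 * 16 = 128 — holds.
8) abs(15 - 16) = 1, not 4 — fails.

Constraints 4, 6, and 8 are violated.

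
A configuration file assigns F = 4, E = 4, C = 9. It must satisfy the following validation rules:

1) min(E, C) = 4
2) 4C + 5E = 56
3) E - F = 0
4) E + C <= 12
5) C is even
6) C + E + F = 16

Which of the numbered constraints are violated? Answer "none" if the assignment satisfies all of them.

Violated: 4, 5, and 6.

1) min(4, 9) = 4 — satisfied.
2) 4C + 5E = 4(9) + 5(4) = 56 — satisfied.
3) E - F = 4 - 4 = 0 — satisfied.
4) E + C = 4 + 9 = 13; 13 > 12, bound 12 not met — violated.
5) C = 9 is odd — violated.
6) C + E + F = 9 + 4 + 4 = 17, not 16 — violated.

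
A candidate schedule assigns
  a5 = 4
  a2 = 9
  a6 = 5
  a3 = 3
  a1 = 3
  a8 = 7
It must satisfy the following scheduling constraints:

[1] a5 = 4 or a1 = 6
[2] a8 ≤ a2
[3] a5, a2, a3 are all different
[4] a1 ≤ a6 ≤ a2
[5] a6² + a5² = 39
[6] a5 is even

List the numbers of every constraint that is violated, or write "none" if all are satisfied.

[1] a5 = 4 = 4 (first disjunct)  true
[2] a8 = 7, a2 = 9; 7 ≤ 9  true
[3] values 4, 9, 3 are pairwise distinct  true
[4] values 3 ≤ 5 ≤ 9  true
[5] a6² + a5² = 5² + 4² = 25 + 16 = 41, not 39  false
[6] a5 = 4 is even  true

No — constraint 5 is not satisfied.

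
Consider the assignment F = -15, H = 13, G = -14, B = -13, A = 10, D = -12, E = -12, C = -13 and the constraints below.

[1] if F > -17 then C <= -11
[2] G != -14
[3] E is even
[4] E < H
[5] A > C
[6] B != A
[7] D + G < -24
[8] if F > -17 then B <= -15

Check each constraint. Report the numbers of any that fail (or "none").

Constraints 2 and 8 are violated.

[1] F = -15 > -17, so we need C ≤ -11; C = -13 ≤ -11 — OK.
[2] G = -14, but -14 is required to differ — violated.
[3] E = -12 is even — OK.
[4] E = -12, H = 13; -12 < 13 — OK.
[5] A = 10, C = -13; 10 > -13 — OK.
[6] B = -13, A = 10; distinct — OK.
[7] D + G = -12 + (-14) = -26; -26 < -24 — OK.
[8] F = -15 > -17, so we need B ≤ -15; but B = -13 > -15 — violated.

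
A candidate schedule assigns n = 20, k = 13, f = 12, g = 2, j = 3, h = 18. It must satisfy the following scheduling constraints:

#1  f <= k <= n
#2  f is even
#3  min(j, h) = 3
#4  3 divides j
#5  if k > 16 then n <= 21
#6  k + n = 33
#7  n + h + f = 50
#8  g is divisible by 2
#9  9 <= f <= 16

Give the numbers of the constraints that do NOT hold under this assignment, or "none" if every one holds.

#1 values 12 <= 13 <= 20  ✓
#2 f = 12 is even  ✓
#3 min(3, 18) = 3  ✓
#4 3 / 3 = 1, so 3 divides 3  ✓
#5 k = 13, not > 16; antecedent false, conditional vacuously true  ✓
#6 k + n = 13 + 20 = 33  ✓
#7 n + h + f = 20 + 18 + 12 = 50  ✓
#8 2 / 2 = 1, so 2 divides 2  ✓
#9 f = 12 lies in [9, 16]  ✓

None — every constraint holds.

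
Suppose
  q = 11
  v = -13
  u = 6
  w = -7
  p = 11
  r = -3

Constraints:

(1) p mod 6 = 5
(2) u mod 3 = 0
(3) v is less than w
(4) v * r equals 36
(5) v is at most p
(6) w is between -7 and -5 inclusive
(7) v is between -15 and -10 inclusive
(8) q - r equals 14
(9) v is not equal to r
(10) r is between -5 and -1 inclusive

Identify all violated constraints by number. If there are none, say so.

No — constraint 4 is not satisfied.

(1) 11 mod 6 = 5  yes
(2) 6 mod 3 = 0  yes
(3) v = -13, w = -7; -13 < -7  yes
(4) v * r = -13 * (-3) = 39, not 36  no
(5) v = -13, p = 11; -13 ≤ 11  yes
(6) w = -7 lies in [-7, -5]  yes
(7) v = -13 lies in [-15, -10]  yes
(8) q - r = 11 - (-3) = 14  yes
(9) v = -13, r = -3; distinct  yes
(10) r = -3 lies in [-5, -1]  yes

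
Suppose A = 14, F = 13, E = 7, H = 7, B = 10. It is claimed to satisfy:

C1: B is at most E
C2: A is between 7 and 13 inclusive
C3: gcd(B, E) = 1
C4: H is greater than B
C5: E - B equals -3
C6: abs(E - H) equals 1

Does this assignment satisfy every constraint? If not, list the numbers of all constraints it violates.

C1: B = 10, E = 7; 10 > 7 (want ≤)  FAIL
C2: A = 14 is outside [7, 13]  FAIL
C3: gcd(10, 7) = 1  OK
C4: H = 7, B = 10; 7 ≤ 10 (want >)  FAIL
C5: E - B = 7 - 10 = -3  OK
C6: abs(7 - 7) = 0, not 1  FAIL

Constraints 1, 2, 4, and 6 are violated.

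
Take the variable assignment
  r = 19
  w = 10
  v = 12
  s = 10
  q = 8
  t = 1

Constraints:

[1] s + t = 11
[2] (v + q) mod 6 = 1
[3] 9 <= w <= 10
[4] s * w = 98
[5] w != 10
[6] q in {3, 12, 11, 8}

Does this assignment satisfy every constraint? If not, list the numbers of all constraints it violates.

[1] s + t = 10 + 1 = 11 — holds.
[2] v + q = 20; 20 mod 6 = 2, not 1 — does not hold.
[3] w = 10 lies in [9, 10] — holds.
[4] s * w = 10 * 10 = 100, not 98 — does not hold.
[5] w = 10, but 10 is required to differ — does not hold.
[6] q = 8 is in {3, 12, 11, 8} — holds.

No — constraints 2, 4, and 5 are not satisfied.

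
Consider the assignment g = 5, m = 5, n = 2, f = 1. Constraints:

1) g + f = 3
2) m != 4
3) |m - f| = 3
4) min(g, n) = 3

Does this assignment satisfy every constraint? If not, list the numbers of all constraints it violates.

1) g + f = 5 + 1 = 6, not 3  ✘
2) m = 5, and 5 ≠ 4  ✔
3) |5 - 1| = 4, not 3  ✘
4) min(5, 2) = 2, not 3  ✘

Constraints 1, 3, and 4 are violated.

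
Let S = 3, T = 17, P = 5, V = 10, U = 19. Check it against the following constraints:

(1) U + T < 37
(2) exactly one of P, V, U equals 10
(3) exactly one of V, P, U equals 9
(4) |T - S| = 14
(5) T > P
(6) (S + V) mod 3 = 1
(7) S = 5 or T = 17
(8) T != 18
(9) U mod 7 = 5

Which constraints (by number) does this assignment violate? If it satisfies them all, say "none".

Constraint 3 is violated.

(1) U + T = 19 + 17 = 36; 36 < 37  ✓
(2) P=5, V=10, U=19; 1 of them equals 10  ✓
(3) V=10, P=5, U=19; 0 of them equal 9, not exactly one  ✗
(4) |17 - 3| = 14  ✓
(5) T = 17, P = 5; 17 > 5  ✓
(6) S + V = 13; 13 mod 3 = 1  ✓
(7) S = 3 ≠ 5, but T = 17 = 17 (second disjunct)  ✓
(8) T = 17, and 17 ≠ 18  ✓
(9) 19 mod 7 = 5  ✓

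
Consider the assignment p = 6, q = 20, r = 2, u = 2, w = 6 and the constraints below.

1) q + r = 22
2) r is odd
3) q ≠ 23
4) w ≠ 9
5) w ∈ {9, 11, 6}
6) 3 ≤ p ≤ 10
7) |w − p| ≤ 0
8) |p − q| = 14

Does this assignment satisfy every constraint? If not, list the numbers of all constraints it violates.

No — constraint 2 is not satisfied.

1) q + r = 20 + 2 = 22  yes
2) r = 2 is even  no
3) q = 20, and 20 ≠ 23  yes
4) w = 6, and 6 ≠ 9  yes
5) w = 6 is in {9, 11, 6}  yes
6) p = 6 lies in [3, 10]  yes
7) |6 − 6| = 0; 0 ≤ 0  yes
8) |6 − 20| = 14  yes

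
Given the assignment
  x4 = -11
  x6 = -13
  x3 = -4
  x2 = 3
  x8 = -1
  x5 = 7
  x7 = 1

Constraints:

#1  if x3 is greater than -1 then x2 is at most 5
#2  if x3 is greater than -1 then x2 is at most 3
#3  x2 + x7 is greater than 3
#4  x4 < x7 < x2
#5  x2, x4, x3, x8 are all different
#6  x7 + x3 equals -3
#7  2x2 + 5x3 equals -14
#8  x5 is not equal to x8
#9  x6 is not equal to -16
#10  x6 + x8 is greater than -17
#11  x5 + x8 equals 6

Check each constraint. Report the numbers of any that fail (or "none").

All constraints are satisfied.

#1 x3 = -4, not > -1; antecedent false, conditional vacuously true — satisfied.
#2 x3 = -4, not > -1; antecedent false, conditional vacuously true — satisfied.
#3 x2 + x7 = 3 + 1 = 4; 4 > 3 — satisfied.
#4 values -11 < 1 < 3 — satisfied.
#5 values 3, -11, -4, -1 are pairwise distinct — satisfied.
#6 x7 + x3 = 1 + (-4) = -3 — satisfied.
#7 2x2 + 5x3 = 2(3) + 5(-4) = -14 — satisfied.
#8 x5 = 7, x8 = -1; distinct — satisfied.
#9 x6 = -13, and -13 ≠ -16 — satisfied.
#10 x6 + x8 = -13 + (-1) = -14; -14 > -17 — satisfied.
#11 x5 + x8 = 7 + (-1) = 6 — satisfied.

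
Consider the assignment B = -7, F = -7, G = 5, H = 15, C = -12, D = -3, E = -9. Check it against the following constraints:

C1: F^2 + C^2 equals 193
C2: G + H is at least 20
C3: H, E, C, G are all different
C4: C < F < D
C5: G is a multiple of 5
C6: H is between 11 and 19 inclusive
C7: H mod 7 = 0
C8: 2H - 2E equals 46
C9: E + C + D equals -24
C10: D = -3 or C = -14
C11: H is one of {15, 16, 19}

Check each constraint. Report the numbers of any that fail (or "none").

The assignment fails constraints 7, 8.

C1: F^2 + C^2 = (-7)^2 + (-12)^2 = 49 + 144 = 193 — satisfied.
C2: G + H = 5 + 15 = 20; 20 ≥ 20 — satisfied.
C3: values 15, -9, -12, 5 are pairwise distinct — satisfied.
C4: values -12 < -7 < -3 — satisfied.
C5: 5 / 5 = 1, so 5 divides 5 — satisfied.
C6: H = 15 lies in [11, 19] — satisfied.
C7: 15 mod 7 = 1, not 0 — violated.
C8: 2H - 2E = 2(15) - 2(-9) = 48, not 46 — violated.
C9: E + C + D = -9 + (-12) + (-3) = -24 — satisfied.
C10: D = -3 = -3 (first disjunct) — satisfied.
C11: H = 15 is in {15, 16, 19} — satisfied.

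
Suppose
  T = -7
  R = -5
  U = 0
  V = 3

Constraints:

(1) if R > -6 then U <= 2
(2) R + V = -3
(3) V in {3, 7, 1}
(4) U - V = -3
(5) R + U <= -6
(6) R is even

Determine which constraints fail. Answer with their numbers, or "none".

(1) R = -5 > -6, so we need U ≤ 2; U = 0 ≤ 2  ✓
(2) R + V = -5 + 3 = -2, not -3  ✗
(3) V = 3 is in {3, 7, 1}  ✓
(4) U - V = 0 - 3 = -3  ✓
(5) R + U = -5 + 0 = -5; -5 > -6, bound -6 not met  ✗
(6) R = -5 is odd  ✗

Violated: 2, 5, 6.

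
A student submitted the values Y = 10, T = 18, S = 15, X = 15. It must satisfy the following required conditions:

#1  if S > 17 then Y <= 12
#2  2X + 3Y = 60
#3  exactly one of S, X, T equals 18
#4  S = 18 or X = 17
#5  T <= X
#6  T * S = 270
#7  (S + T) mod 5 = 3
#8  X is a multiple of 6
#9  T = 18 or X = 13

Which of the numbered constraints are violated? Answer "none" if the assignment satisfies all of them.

Constraints 4, 5, and 8 do not hold.

#1 S = 15, not > 17; antecedent false, conditional vacuously true — satisfied.
#2 2X + 3Y = 2(15) + 3(10) = 60 — satisfied.
#3 S=15, X=15, T=18; 1 of them equals 18 — satisfied.
#4 S = 15 ≠ 18 and X = 15 ≠ 17; both disjuncts false — violated.
#5 T = 18, X = 15; 18 > 15 (want ≤) — violated.
#6 T * S = 18 * 15 = 270 — satisfied.
#7 S + T = 33; 33 mod 5 = 3 — satisfied.
#8 15 = 6*2 + 3, so 6 does not divide 15 — violated.
#9 T = 18 = 18 (first disjunct) — satisfied.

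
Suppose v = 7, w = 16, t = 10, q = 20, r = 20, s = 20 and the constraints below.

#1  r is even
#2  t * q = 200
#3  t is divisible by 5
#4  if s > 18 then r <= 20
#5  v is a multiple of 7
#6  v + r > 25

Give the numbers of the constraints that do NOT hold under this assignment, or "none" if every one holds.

Yes — all constraints hold.

#1 r = 20 is even  true
#2 t * q = 10 * 20 = 200  true
#3 10 / 5 = 2, so 5 divides 10  true
#4 s = 20 > 18, so we need r ≤ 20; r = 20 ≤ 20  true
#5 7 / 7 = 1, so 7 divides 7  true
#6 v + r = 7 + 20 = 27; 27 > 25  true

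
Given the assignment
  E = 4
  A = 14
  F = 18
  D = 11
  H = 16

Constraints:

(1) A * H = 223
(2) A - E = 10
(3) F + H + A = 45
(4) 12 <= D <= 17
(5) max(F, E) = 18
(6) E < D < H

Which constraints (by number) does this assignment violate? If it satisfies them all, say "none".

Constraints 1, 3, 4 do not hold.

(1) A * H = 14 * 16 = 224, not 223  ✘
(2) A - E = 14 - 4 = 10  ✔
(3) F + H + A = 18 + 16 + 14 = 48, not 45  ✘
(4) D = 11 is outside [12, 17]  ✘
(5) max(18, 4) = 18  ✔
(6) values 4 < 11 < 16  ✔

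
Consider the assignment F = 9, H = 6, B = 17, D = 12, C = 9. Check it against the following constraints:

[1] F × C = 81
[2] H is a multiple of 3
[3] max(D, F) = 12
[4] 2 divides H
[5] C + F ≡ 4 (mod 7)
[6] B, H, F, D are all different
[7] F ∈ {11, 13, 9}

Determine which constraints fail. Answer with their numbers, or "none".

[1] F × C = 9 × 9 = 81  ✓
[2] 6 / 3 = 2, so 3 divides 6  ✓
[3] max(12, 9) = 12  ✓
[4] 6 / 2 = 3, so 2 divides 6  ✓
[5] C + F = 18; 18 mod 7 = 4  ✓
[6] values 17, 6, 9, 12 are pairwise distinct  ✓
[7] F = 9 is in {11, 13, 9}  ✓

The assignment satisfies every constraint.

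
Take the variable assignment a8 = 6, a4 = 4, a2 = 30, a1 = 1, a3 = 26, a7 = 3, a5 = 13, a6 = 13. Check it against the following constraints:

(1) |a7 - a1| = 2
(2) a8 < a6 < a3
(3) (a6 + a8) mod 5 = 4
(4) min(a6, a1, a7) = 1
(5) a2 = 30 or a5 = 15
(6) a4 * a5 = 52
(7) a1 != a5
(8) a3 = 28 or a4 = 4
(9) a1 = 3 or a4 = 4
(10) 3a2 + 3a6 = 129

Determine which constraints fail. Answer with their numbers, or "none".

(1) |3 - 1| = 2 — holds.
(2) values 6 < 13 < 26 — holds.
(3) a6 + a8 = 19; 19 mod 5 = 4 — holds.
(4) min(13, 1, 3) = 1 — holds.
(5) a2 = 30 = 30 (first disjunct) — holds.
(6) a4 * a5 = 4 * 13 = 52 — holds.
(7) a1 = 1, a5 = 13; distinct — holds.
(8) a3 = 26 ≠ 28, but a4 = 4 = 4 (second disjunct) — holds.
(9) a1 = 1 ≠ 3, but a4 = 4 = 4 (second disjunct) — holds.
(10) 3a2 + 3a6 = 3(30) + 3(13) = 129 — holds.

The assignment satisfies every constraint.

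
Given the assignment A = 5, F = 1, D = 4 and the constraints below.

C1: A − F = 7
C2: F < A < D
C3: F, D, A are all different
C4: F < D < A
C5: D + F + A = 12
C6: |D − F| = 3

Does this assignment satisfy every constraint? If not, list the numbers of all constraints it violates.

C1: A − F = 5 − 1 = 4, not 7 — fails.
C2: values 1, 5, 4; A = 5 is not < D = 4 — fails.
C3: values 1, 4, 5 are pairwise distinct — holds.
C4: values 1 < 4 < 5 — holds.
C5: D + F + A = 4 + 1 + 5 = 10, not 12 — fails.
C6: |4 − 1| = 3 — holds.

The assignment fails constraints 1, 2, and 5.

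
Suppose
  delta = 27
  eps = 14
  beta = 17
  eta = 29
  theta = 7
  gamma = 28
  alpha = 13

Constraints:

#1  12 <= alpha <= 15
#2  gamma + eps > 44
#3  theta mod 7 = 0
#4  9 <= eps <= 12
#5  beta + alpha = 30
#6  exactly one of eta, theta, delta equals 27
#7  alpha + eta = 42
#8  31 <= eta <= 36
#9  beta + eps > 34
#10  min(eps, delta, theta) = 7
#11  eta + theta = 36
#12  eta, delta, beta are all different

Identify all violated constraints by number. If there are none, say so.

#1 alpha = 13 lies in [12, 15]  true
#2 gamma + eps = 28 + 14 = 42; 42 ≤ 44, bound 44 not met  false
#3 7 mod 7 = 0  true
#4 eps = 14 is outside [9, 12]  false
#5 beta + alpha = 17 + 13 = 30  true
#6 eta=29, theta=7, delta=27; 1 of them equals 27  true
#7 alpha + eta = 13 + 29 = 42  true
#8 eta = 29 is outside [31, 36]  false
#9 beta + eps = 17 + 14 = 31; 31 ≤ 34, bound 34 not met  false
#10 min(14, 27, 7) = 7  true
#11 eta + theta = 29 + 7 = 36  true
#12 values 29, 27, 17 are pairwise distinct  true

The assignment fails constraints 2, 4, 8, 9.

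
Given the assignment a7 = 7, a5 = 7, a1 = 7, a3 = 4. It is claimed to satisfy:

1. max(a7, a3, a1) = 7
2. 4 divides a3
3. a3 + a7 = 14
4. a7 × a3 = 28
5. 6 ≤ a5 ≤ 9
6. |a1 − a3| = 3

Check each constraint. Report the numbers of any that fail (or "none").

1. max(7, 4, 7) = 7  ✓
2. 4 / 4 = 1, so 4 divides 4  ✓
3. a3 + a7 = 4 + 7 = 11, not 14  ✗
4. a7 × a3 = 7 × 4 = 28  ✓
5. a5 = 7 lies in [6, 9]  ✓
6. |7 − 4| = 3  ✓

Violated: 3.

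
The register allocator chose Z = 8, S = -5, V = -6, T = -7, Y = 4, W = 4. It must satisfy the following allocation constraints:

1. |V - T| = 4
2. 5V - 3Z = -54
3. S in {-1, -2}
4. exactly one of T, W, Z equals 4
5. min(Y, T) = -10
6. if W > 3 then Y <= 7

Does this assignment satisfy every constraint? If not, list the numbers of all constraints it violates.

Violated: 1, 3, 5.

1. |-6 - (-7)| = 1, not 4 — violated.
2. 5V - 3Z = 5(-6) - 3(8) = -54 — satisfied.
3. S = -5 is not in {-1, -2} — violated.
4. T=-7, W=4, Z=8; 1 of them equals 4 — satisfied.
5. min(4, -7) = -7, not -10 — violated.
6. W = 4 > 3, so we need Y ≤ 7; Y = 4 ≤ 7 — satisfied.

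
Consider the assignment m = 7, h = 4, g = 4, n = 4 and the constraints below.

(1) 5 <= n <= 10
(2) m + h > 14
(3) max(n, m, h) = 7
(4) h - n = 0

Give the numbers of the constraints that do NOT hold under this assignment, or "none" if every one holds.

Constraints 1, 2 do not hold.

(1) n = 4 is outside [5, 10] — fails.
(2) m + h = 7 + 4 = 11; 11 ≤ 14, bound 14 not met — fails.
(3) max(4, 7, 4) = 7 — holds.
(4) h - n = 4 - 4 = 0 — holds.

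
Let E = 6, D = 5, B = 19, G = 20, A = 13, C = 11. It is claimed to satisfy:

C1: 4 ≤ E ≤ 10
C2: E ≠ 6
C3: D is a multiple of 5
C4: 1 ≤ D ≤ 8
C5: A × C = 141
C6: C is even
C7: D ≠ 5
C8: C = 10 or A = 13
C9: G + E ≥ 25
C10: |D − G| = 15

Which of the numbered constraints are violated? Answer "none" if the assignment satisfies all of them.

Violated: 2, 5, 6, and 7.

C1: E = 6 lies in [4, 10]  ✔
C2: E = 6, but 6 is required to differ  ✘
C3: 5 / 5 = 1, so 5 divides 5  ✔
C4: D = 5 lies in [1, 8]  ✔
C5: A × C = 13 × 11 = 143, not 141  ✘
C6: C = 11 is odd  ✘
C7: D = 5, but 5 is required to differ  ✘
C8: C = 11 ≠ 10, but A = 13 = 13 (second disjunct)  ✔
C9: G + E = 20 + 6 = 26; 26 ≥ 25  ✔
C10: |5 − 20| = 15  ✔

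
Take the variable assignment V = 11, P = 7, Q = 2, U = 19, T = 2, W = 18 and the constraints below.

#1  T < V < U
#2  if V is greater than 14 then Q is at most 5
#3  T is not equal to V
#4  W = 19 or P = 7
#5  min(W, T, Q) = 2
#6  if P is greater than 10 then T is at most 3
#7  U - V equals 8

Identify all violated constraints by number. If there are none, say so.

#1 values 2 < 11 < 19  OK
#2 V = 11, not > 14; antecedent false, conditional vacuously true  OK
#3 T = 2, V = 11; distinct  OK
#4 W = 18 ≠ 19, but P = 7 = 7 (second disjunct)  OK
#5 min(18, 2, 2) = 2  OK
#6 P = 7, not > 10; antecedent false, conditional vacuously true  OK
#7 U - V = 19 - 11 = 8  OK

Yes — all constraints hold.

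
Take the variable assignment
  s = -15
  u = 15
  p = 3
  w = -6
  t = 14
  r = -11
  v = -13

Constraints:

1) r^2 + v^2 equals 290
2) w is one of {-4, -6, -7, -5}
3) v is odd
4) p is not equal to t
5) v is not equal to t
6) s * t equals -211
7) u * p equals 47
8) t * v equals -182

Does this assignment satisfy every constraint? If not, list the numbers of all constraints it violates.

Violated: 6, 7.

1) r^2 + v^2 = (-11)^2 + (-13)^2 = 121 + 169 = 290  ✔
2) w = -6 is in {-4, -6, -7, -5}  ✔
3) v = -13 is odd  ✔
4) p = 3, t = 14; distinct  ✔
5) v = -13, t = 14; distinct  ✔
6) s * t = -15 * 14 = -210, not -211  ✘
7) u * p = 15 * 3 = 45, not 47  ✘
8) t * v = 14 * (-13) = -182  ✔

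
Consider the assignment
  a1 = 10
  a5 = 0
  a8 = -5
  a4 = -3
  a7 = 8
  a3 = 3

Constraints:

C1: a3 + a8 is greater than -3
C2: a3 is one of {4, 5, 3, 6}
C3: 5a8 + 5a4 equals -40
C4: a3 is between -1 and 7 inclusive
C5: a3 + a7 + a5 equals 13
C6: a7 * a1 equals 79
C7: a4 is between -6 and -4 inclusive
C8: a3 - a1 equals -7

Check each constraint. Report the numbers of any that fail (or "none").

No — constraints 5, 6, and 7 are not satisfied.

C1: a3 + a8 = 3 + (-5) = -2; -2 > -3  ✔
C2: a3 = 3 is in {4, 5, 3, 6}  ✔
C3: 5a8 + 5a4 = 5(-5) + 5(-3) = -40  ✔
C4: a3 = 3 lies in [-1, 7]  ✔
C5: a3 + a7 + a5 = 3 + 8 + 0 = 11, not 13  ✘
C6: a7 * a1 = 8 * 10 = 80, not 79  ✘
C7: a4 = -3 is outside [-6, -4]  ✘
C8: a3 - a1 = 3 - 10 = -7  ✔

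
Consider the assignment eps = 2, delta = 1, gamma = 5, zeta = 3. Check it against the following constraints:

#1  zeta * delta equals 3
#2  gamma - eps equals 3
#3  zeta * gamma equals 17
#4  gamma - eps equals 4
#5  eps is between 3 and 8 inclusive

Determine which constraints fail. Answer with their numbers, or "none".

No — constraints 3, 4, 5 are not satisfied.

#1 zeta * delta = 3 * 1 = 3  OK
#2 gamma - eps = 5 - 2 = 3  OK
#3 zeta * gamma = 3 * 5 = 15, not 17  FAIL
#4 gamma - eps = 5 - 2 = 3, not 4  FAIL
#5 eps = 2 is outside [3, 8]  FAIL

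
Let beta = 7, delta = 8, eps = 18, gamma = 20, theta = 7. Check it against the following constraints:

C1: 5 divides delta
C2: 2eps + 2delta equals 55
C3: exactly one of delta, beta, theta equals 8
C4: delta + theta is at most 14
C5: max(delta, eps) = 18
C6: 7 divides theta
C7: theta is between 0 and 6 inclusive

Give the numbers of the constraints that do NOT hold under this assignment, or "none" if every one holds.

Constraints 1, 2, 4, and 7 are violated.

C1: 8 = 5*1 + 3, so 5 does not divide 8  FAIL
C2: 2eps + 2delta = 2(18) + 2(8) = 52, not 55  FAIL
C3: delta=8, beta=7, theta=7; 1 of them equals 8  OK
C4: delta + theta = 8 + 7 = 15; 15 > 14, bound 14 not met  FAIL
C5: max(8, 18) = 18  OK
C6: 7 / 7 = 1, so 7 divides 7  OK
C7: theta = 7 is outside [0, 6]  FAIL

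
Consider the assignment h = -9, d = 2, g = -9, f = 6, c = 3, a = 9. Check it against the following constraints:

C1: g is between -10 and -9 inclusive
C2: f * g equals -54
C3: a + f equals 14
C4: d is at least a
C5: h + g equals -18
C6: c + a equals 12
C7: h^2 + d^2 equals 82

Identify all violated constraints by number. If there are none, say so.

C1: g = -9 lies in [-10, -9] — satisfied.
C2: f * g = 6 * (-9) = -54 — satisfied.
C3: a + f = 9 + 6 = 15, not 14 — violated.
C4: d = 2, a = 9; 2 < 9 (want ≥) — violated.
C5: h + g = -9 + (-9) = -18 — satisfied.
C6: c + a = 3 + 9 = 12 — satisfied.
C7: h^2 + d^2 = (-9)^2 + 2^2 = 81 + 4 = 85, not 82 — violated.

No — constraints 3, 4, and 7 are not satisfied.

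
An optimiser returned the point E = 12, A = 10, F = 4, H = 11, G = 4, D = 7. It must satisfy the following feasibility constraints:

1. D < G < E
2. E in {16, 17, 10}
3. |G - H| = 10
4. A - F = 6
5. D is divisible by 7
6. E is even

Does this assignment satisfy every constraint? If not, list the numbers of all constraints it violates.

1. values 7, 4, 12; D = 7 is not < G = 4  fails
2. E = 12 is not in {16, 17, 10}  fails
3. |4 - 11| = 7, not 10  fails
4. A - F = 10 - 4 = 6  holds
5. 7 / 7 = 1, so 7 divides 7  holds
6. E = 12 is even  holds

Violated: 1, 2, and 3.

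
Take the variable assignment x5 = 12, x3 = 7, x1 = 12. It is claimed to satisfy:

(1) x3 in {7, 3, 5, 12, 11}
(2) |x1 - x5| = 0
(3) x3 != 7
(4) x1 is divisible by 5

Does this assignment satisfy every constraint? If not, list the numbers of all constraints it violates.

No — constraints 3, 4 are not satisfied.

(1) x3 = 7 is in {7, 3, 5, 12, 11} — holds.
(2) |12 - 12| = 0 — holds.
(3) x3 = 7, but 7 is required to differ — does not hold.
(4) 12 = 5*2 + 2, so 5 does not divide 12 — does not hold.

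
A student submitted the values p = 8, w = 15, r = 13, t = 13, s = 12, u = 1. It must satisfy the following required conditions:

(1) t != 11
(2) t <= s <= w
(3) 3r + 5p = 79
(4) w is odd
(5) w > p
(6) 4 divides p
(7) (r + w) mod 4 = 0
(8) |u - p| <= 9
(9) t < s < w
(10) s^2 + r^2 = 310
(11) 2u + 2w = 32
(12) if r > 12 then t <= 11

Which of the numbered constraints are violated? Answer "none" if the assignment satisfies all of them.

The assignment fails constraints 2, 9, 10, and 12.

(1) t = 13, and 13 ≠ 11  ✓
(2) values 13, 12, 15; t = 13 is not <= s = 12  ✗
(3) 3r + 5p = 3(13) + 5(8) = 79  ✓
(4) w = 15 is odd  ✓
(5) w = 15, p = 8; 15 > 8  ✓
(6) 8 / 4 = 2, so 4 divides 8  ✓
(7) r + w = 28; 28 mod 4 = 0  ✓
(8) |1 - 8| = 7; 7 ≤ 9  ✓
(9) values 13, 12, 15; t = 13 is not < s = 12  ✗
(10) s^2 + r^2 = 12^2 + 13^2 = 144 + 169 = 313, not 310  ✗
(11) 2u + 2w = 2(1) + 2(15) = 32  ✓
(12) r = 13 > 12, so we need t ≤ 11; but t = 13 > 11  ✗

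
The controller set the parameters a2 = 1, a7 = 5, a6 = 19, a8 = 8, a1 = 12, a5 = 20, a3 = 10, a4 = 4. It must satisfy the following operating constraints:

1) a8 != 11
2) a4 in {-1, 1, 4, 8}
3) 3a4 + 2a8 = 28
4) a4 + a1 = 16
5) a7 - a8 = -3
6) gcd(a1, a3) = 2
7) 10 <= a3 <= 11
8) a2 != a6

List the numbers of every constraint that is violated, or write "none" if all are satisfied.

No violations.

1) a8 = 8, and 8 ≠ 11 — OK.
2) a4 = 4 is in {-1, 1, 4, 8} — OK.
3) 3a4 + 2a8 = 3(4) + 2(8) = 28 — OK.
4) a4 + a1 = 4 + 12 = 16 — OK.
5) a7 - a8 = 5 - 8 = -3 — OK.
6) gcd(12, 10) = 2 — OK.
7) a3 = 10 lies in [10, 11] — OK.
8) a2 = 1, a6 = 19; distinct — OK.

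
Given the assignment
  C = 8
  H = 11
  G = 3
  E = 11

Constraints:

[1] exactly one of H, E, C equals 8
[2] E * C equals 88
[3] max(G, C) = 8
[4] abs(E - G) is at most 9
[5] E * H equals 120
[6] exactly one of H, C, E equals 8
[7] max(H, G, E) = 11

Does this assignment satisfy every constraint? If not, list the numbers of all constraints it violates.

No — constraint 5 is not satisfied.

[1] H=11, E=11, C=8; 1 of them equals 8  OK
[2] E * C = 11 * 8 = 88  OK
[3] max(3, 8) = 8  OK
[4] abs(11 - 3) = 8; 8 ≤ 9  OK
[5] E * H = 11 * 11 = 121, not 120  FAIL
[6] H=11, C=8, E=11; 1 of them equals 8  OK
[7] max(11, 3, 11) = 11  OK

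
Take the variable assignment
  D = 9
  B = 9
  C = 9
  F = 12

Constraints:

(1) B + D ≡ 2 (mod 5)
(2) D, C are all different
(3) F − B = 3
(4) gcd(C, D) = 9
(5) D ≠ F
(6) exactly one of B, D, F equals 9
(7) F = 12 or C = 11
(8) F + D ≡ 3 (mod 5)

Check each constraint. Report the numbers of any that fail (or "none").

(1) B + D = 18; 18 mod 5 = 3, not 2  fails
(2) D = C = 9, not all different  fails
(3) F − B = 12 − 9 = 3  holds
(4) gcd(9, 9) = 9  holds
(5) D = 9, F = 12; distinct  holds
(6) B=9, D=9, F=12; 2 of them equal 9, not exactly one  fails
(7) F = 12 = 12 (first disjunct)  holds
(8) F + D = 21; 21 mod 5 = 1, not 3  fails

Violated: 1, 2, 6, and 8.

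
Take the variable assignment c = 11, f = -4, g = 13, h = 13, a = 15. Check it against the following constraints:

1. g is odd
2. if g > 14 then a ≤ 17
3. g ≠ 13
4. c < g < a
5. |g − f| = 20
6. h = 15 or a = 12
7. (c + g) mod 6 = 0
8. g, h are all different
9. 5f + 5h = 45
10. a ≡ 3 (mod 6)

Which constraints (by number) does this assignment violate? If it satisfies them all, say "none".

Constraints 3, 5, 6, 8 are violated.

1. g = 13 is odd  yes
2. g = 13, not > 14; antecedent false, conditional vacuously true  yes
3. g = 13, but 13 is required to differ  no
4. values 11 < 13 < 15  yes
5. |13 − (-4)| = 17, not 20  no
6. h = 13 ≠ 15 and a = 15 ≠ 12; both disjuncts false  no
7. c + g = 24; 24 mod 6 = 0  yes
8. g = h = 13, not all different  no
9. 5f + 5h = 5(-4) + 5(13) = 45  yes
10. 15 mod 6 = 3  yes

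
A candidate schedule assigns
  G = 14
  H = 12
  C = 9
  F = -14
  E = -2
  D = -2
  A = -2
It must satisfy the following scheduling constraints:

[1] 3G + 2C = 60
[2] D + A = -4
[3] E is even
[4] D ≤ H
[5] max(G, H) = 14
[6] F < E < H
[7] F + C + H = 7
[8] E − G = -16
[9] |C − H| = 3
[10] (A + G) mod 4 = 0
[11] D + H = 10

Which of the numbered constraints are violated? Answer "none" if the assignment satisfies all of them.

[1] 3G + 2C = 3(14) + 2(9) = 60 — holds.
[2] D + A = -2 + (-2) = -4 — holds.
[3] E = -2 is even — holds.
[4] D = -2, H = 12; -2 ≤ 12 — holds.
[5] max(14, 12) = 14 — holds.
[6] values -14 < -2 < 12 — holds.
[7] F + C + H = -14 + 9 + 12 = 7 — holds.
[8] E − G = -2 − 14 = -16 — holds.
[9] |9 − 12| = 3 — holds.
[10] A + G = 12; 12 mod 4 = 0 — holds.
[11] D + H = -2 + 12 = 10 — holds.

All constraints are satisfied.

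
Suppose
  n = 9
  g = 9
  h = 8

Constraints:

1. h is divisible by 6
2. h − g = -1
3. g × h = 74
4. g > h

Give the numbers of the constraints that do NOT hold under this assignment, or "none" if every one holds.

The assignment fails constraints 1 and 3.

1. 8 = 6×1 + 2, so 6 does not divide 8  false
2. h − g = 8 − 9 = -1  true
3. g × h = 9 × 8 = 72, not 74  false
4. g = 9, h = 8; 9 > 8  true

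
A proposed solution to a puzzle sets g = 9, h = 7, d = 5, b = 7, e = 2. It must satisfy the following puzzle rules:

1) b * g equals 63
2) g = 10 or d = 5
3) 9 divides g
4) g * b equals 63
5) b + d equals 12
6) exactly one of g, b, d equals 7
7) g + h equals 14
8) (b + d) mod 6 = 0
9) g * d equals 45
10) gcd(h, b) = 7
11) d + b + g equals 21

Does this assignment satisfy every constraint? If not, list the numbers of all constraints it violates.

Constraint 7 does not hold.

1) b * g = 7 * 9 = 63 — OK.
2) g = 9 ≠ 10, but d = 5 = 5 (second disjunct) — OK.
3) 9 / 9 = 1, so 9 divides 9 — OK.
4) g * b = 9 * 7 = 63 — OK.
5) b + d = 7 + 5 = 12 — OK.
6) g=9, b=7, d=5; 1 of them equals 7 — OK.
7) g + h = 9 + 7 = 16, not 14 — violated.
8) b + d = 12; 12 mod 6 = 0 — OK.
9) g * d = 9 * 5 = 45 — OK.
10) gcd(7, 7) = 7 — OK.
11) d + b + g = 5 + 7 + 9 = 21 — OK.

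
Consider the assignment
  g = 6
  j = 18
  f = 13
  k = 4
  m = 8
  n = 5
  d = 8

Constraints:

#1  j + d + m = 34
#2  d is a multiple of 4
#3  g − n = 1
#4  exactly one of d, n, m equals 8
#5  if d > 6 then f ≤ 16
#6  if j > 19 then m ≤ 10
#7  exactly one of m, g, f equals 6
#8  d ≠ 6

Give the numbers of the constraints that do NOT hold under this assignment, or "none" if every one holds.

#1 j + d + m = 18 + 8 + 8 = 34  OK
#2 8 / 4 = 2, so 4 divides 8  OK
#3 g − n = 6 − 5 = 1  OK
#4 d=8, n=5, m=8; 2 of them equal 8, not exactly one  FAIL
#5 d = 8 > 6, so we need f ≤ 16; f = 13 ≤ 16  OK
#6 j = 18, not > 19; antecedent false, conditional vacuously true  OK
#7 m=8, g=6, f=13; 1 of them equals 6  OK
#8 d = 8, and 8 ≠ 6  OK

No — constraint 4 is not satisfied.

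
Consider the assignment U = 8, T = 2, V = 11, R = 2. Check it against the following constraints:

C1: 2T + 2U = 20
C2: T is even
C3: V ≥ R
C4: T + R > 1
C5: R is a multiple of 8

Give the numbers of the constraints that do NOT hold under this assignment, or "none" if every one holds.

Constraint 5 is violated.

C1: 2T + 2U = 2(2) + 2(8) = 20 — OK.
C2: T = 2 is even — OK.
C3: V = 11, R = 2; 11 ≥ 2 — OK.
C4: T + R = 2 + 2 = 4; 4 > 1 — OK.
C5: 2 = 8×0 + 2, so 8 does not divide 2 — violated.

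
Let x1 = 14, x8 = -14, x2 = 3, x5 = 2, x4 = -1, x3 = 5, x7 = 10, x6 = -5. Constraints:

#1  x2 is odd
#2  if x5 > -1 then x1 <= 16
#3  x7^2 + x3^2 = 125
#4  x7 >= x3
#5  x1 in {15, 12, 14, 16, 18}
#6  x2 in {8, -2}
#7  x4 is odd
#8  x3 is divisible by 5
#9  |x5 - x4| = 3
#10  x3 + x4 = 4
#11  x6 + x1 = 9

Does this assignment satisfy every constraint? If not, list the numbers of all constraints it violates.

The assignment fails constraint 6.

#1 x2 = 3 is odd  OK
#2 x5 = 2 > -1, so we need x1 ≤ 16; x1 = 14 ≤ 16  OK
#3 x7^2 + x3^2 = 10^2 + 5^2 = 100 + 25 = 125  OK
#4 x7 = 10, x3 = 5; 10 ≥ 5  OK
#5 x1 = 14 is in {15, 12, 14, 16, 18}  OK
#6 x2 = 3 is not in {8, -2}  FAIL
#7 x4 = -1 is odd  OK
#8 5 / 5 = 1, so 5 divides 5  OK
#9 |2 - (-1)| = 3  OK
#10 x3 + x4 = 5 + (-1) = 4  OK
#11 x6 + x1 = -5 + 14 = 9  OK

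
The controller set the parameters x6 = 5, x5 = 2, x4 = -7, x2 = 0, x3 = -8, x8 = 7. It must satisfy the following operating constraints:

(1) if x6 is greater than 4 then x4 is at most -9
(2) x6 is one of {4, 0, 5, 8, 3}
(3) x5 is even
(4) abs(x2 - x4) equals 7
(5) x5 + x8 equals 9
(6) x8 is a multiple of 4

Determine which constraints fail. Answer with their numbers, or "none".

(1) x6 = 5 > 4, so we need x4 ≤ -9; but x4 = -7 > -9  false
(2) x6 = 5 is in {4, 0, 5, 8, 3}  true
(3) x5 = 2 is even  true
(4) abs(0 - (-7)) = 7  true
(5) x5 + x8 = 2 + 7 = 9  true
(6) 7 = 4*1 + 3, so 4 does not divide 7  false

No — constraints 1 and 6 are not satisfied.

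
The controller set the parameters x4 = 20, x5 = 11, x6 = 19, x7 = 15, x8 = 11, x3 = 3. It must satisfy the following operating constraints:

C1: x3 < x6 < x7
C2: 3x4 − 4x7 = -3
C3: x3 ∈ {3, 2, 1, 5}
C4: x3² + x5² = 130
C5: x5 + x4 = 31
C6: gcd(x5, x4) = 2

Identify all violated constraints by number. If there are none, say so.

Violated: 1, 2, and 6.

C1: values 3, 19, 15; x6 = 19 is not < x7 = 15  no
C2: 3x4 − 4x7 = 3(20) − 4(15) = 0, not -3  no
C3: x3 = 3 is in {3, 2, 1, 5}  yes
C4: x3² + x5² = 3² + 11² = 9 + 121 = 130  yes
C5: x5 + x4 = 11 + 20 = 31  yes
C6: gcd(11, 20) = 1, not 2  no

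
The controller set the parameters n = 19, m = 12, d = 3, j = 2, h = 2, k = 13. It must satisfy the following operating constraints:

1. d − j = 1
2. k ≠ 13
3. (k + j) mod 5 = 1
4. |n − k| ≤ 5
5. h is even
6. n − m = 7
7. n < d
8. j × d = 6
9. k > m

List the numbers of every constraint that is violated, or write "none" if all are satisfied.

1. d − j = 3 − 2 = 1  OK
2. k = 13, but 13 is required to differ  FAIL
3. k + j = 15; 15 mod 5 = 0, not 1  FAIL
4. |19 − 13| = 6; 6 > 5, exceeds bound 5  FAIL
5. h = 2 is even  OK
6. n − m = 19 − 12 = 7  OK
7. n = 19, d = 3; 19 ≥ 3 (want <)  FAIL
8. j × d = 2 × 3 = 6  OK
9. k = 13, m = 12; 13 > 12  OK

The assignment fails constraints 2, 3, 4, and 7.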